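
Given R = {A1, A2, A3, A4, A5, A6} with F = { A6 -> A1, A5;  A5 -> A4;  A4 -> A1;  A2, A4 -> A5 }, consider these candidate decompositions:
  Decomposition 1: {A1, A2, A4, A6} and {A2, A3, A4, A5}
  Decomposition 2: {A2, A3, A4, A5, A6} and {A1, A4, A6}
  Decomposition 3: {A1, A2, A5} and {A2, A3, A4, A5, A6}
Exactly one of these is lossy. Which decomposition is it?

Decomposition 1

Decomposition 1: common = {A2, A4}, closure = {A1, A2, A4, A5} → lossy.
Decomposition 2: common = {A4, A6}, closure = {A1, A4, A5, A6} → lossless.
Decomposition 3: common = {A2, A5}, closure = {A1, A2, A4, A5} → lossless.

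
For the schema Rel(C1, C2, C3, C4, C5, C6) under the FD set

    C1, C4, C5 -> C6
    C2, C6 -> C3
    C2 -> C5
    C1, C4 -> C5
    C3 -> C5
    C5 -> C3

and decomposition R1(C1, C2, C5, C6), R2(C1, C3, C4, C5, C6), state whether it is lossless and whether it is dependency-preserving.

lossy but dependency-preserving

Lossless test: (C1, C5, C6)⁺ = {C1, C3, C5, C6}, which is a superkey of neither fragment — lossy.
Dependency preservation: C2, C6 → C3 is not contained in any single fragment, but the restricted closure of its left-hand side across the fragments still reaches the right-hand side; the remaining FDs each lie inside some fragment. All dependencies are preserved.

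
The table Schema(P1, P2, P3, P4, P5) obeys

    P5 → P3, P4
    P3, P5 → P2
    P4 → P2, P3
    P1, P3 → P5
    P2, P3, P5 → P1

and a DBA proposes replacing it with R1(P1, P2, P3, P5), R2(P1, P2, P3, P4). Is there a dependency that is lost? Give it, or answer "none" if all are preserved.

P5 → P3, P4: restricted closure across fragments reaches P3, P4.
P3, P5 → P2 lies within R1.
P4 → P2, P3 lies within R2.
P1, P3 → P5 lies within R1.
P2, P3, P5 → P1 lies within R1.
Every dependency is enforceable on the fragments, so the decomposition is dependency-preserving.

none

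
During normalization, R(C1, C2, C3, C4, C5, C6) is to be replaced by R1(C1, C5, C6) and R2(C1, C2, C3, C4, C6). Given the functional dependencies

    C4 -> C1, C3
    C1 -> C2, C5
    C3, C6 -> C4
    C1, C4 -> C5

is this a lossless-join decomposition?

Common attributes: R1 ∩ R2 = {C1, C6}.
Closure of {C1, C6}: C1 → C2, C5 applies, adding C2, C5. So (C1, C6)⁺ = {C1, C2, C5, C6}.
This closure contains every attribute of R1, so R1 ∩ R2 → R1. The join is lossless.

Yes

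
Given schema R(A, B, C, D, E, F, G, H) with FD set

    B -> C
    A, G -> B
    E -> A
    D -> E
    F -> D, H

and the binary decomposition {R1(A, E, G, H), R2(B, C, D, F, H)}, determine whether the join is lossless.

No

Common attributes: R1 ∩ R2 = {H}.
No dependency enlarges {H}, so (H)⁺ = {H}.
The closure contains neither all of R1 = {A, E, G, H} nor all of R2 = {B, C, D, F, H}, so the common attributes are not a superkey of either fragment. The join is lossy.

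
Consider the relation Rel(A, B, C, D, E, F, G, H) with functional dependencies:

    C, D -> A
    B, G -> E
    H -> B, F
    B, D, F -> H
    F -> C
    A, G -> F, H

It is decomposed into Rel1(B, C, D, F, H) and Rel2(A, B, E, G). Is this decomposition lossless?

Common attributes: Rel1 ∩ Rel2 = {B}.
No dependency enlarges {B}, so (B)⁺ = {B}.
The closure contains neither all of Rel1 = {B, C, D, F, H} nor all of Rel2 = {A, B, E, G}, so the common attributes are not a superkey of either fragment. The join is lossy.

No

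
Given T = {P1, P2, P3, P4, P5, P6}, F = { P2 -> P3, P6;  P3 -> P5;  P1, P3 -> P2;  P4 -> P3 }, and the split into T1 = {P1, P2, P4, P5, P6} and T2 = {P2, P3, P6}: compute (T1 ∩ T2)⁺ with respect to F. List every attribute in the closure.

P2, P3, P5, P6

T1 ∩ T2 = {P2, P6}.
P2 → P3, P6 applies, adding P3
P3 → P5 applies, adding P5
Closure: {P2, P3, P5, P6}.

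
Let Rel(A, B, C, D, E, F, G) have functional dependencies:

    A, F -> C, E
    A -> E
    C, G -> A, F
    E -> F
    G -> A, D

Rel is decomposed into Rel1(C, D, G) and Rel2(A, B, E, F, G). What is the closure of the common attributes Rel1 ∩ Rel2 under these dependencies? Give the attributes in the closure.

A, C, D, E, F, G

Rel1 ∩ Rel2 = {G}.
G → A, D applies, adding A, D
A → E applies, adding E
E → F applies, adding F
A, F → C, E applies, adding C
Closure: {A, C, D, E, F, G}.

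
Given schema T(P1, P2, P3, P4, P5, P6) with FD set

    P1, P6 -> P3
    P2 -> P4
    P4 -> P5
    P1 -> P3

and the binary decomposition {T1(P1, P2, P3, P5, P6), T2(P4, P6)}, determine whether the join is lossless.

No

Common attributes: T1 ∩ T2 = {P6}.
No dependency enlarges {P6}, so (P6)⁺ = {P6}.
The closure contains neither all of T1 = {P1, P2, P3, P5, P6} nor all of T2 = {P4, P6}, so the common attributes are not a superkey of either fragment. The join is lossy.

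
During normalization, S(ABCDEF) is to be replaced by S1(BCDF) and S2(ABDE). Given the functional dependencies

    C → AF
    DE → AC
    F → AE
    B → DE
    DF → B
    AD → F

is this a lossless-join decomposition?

Common attributes: S1 ∩ S2 = {BD}.
Closure of {BD}: B → DE applies, adding E; DE → AC applies, adding AC; AD → F applies, adding F. So (BD)⁺ = {ABCDEF}.
This closure contains every attribute of S1, so S1 ∩ S2 → S1. The join is lossless.

Yes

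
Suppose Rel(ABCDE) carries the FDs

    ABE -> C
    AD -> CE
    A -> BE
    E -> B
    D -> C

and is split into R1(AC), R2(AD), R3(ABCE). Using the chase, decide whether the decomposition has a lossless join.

Chase test. Columns are ABCDE; row i has aⱼ where attribute j ∈ Ri, else bᵢⱼ.
Initial tableau (one row per fragment):
  row 1: a1 b12 a3 b14 b15
  row 2: a1 b22 b23 a4 b25
  row 3: a1 a2 a3 b34 a5
Rows 1 and 2 agree on A; apply A→BE and equate their BE entries.
Rows 1 and 3 agree on A; apply A→BE and equate their BE entries.
Rows 1 and 2 agree on ABE; apply ABE→C and equate their C entries.
Row 2 is now all distinguished symbols — the join is lossless.

Yes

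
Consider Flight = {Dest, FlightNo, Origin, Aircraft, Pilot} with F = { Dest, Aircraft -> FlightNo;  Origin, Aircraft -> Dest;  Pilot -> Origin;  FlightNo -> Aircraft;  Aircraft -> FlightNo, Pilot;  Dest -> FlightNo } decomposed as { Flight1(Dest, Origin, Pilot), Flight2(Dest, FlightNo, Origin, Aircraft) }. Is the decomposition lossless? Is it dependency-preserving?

Lossless test: (Dest, Origin)⁺ = {Dest, FlightNo, Origin, Aircraft, Pilot}, which contains all of one fragment — lossless.
Dependency preservation: Aircraft → FlightNo, Pilot is not contained in any single fragment, but the restricted closure of its left-hand side across the fragments still reaches the right-hand side; the remaining FDs each lie inside some fragment. All dependencies are preserved.

lossless and dependency-preserving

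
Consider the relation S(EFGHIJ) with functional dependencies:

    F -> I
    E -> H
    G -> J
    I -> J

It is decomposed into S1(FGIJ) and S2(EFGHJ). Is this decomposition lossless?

Yes

Common attributes: S1 ∩ S2 = {FGJ}.
Closure of {FGJ}: F → I applies, adding I. So (FGJ)⁺ = {FGIJ}.
This closure contains every attribute of S1, so S1 ∩ S2 → S1. The join is lossless.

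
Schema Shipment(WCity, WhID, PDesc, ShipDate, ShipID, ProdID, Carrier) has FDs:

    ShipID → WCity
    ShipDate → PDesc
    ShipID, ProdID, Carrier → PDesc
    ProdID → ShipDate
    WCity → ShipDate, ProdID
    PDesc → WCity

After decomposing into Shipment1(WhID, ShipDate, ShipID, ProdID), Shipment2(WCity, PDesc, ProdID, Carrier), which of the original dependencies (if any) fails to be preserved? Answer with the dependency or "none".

none

ShipID → WCity: restricted closure across fragments reaches WCity.
ShipDate → PDesc: restricted closure across fragments reaches PDesc.
ShipID, ProdID, Carrier → PDesc: restricted closure across fragments reaches PDesc.
ProdID → ShipDate lies within Shipment1.
WCity → ShipDate, ProdID: restricted closure across fragments reaches ShipDate, ProdID.
PDesc → WCity lies within Shipment2.
Every dependency is enforceable on the fragments, so the decomposition is dependency-preserving.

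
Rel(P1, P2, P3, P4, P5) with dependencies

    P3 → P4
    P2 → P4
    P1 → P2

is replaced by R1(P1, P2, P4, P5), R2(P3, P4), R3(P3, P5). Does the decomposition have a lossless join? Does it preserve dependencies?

lossy but dependency-preserving

Lossless test (chase): Rows 2 and 3 agree on P3; apply P3→P4 and equate their P4 entries. No row becomes fully distinguished — the join is lossy.
Dependency preservation: every FD's attributes lie within a single fragment, so each can be enforced locally — preserved.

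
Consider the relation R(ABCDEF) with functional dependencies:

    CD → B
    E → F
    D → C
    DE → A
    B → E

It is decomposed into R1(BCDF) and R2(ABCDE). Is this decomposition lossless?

Yes

Common attributes: R1 ∩ R2 = {BCD}.
Closure of {BCD}: B → E applies, adding E; E → F applies, adding F; DE → A applies, adding A. So (BCD)⁺ = {ABCDEF}.
This closure contains every attribute of R1, so R1 ∩ R2 → R1. The join is lossless.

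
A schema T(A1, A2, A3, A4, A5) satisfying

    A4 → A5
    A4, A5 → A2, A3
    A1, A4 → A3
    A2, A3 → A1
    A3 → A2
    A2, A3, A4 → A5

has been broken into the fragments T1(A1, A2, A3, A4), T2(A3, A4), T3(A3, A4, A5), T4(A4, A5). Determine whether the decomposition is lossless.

Chase test. Columns are A1, A2, A3, A4, A5; row i has aⱼ where attribute j ∈ Ti, else bᵢⱼ.
Initial tableau (one row per fragment):
  row 1: a1 a2 a3 a4 b15
  row 2: b21 b22 a3 a4 b25
  row 3: b31 b32 a3 a4 a5
  row 4: b41 b42 b43 a4 a5
Rows 1 and 2 agree on A4; apply A4→A5 and equate their A5 entries.
Rows 1 and 3 agree on A4; apply A4→A5 and equate their A5 entries.
Rows 1 and 2 agree on A4, A5; apply A4, A5→A2, A3 and equate their A2, A3 entries.
Rows 1 and 3 agree on A4, A5; apply A4, A5→A2, A3 and equate their A2, A3 entries.
Rows 1 and 4 agree on A4, A5; apply A4, A5→A2, A3 and equate their A2, A3 entries.
Rows 1 and 2 agree on A2, A3; apply A2, A3→A1 and equate their A1 entries.
Rows 1 and 3 agree on A2, A3; apply A2, A3→A1 and equate their A1 entries.
Rows 1 and 4 agree on A2, A3; apply A2, A3→A1 and equate their A1 entries.
Row 1 is now all distinguished symbols — the join is lossless.

Yes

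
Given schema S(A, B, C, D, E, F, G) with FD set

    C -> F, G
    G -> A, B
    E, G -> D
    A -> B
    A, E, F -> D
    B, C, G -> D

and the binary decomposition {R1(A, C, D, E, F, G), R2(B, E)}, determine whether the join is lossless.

Common attributes: R1 ∩ R2 = {E}.
No dependency enlarges {E}, so (E)⁺ = {E}.
The closure contains neither all of R1 = {A, C, D, E, F, G} nor all of R2 = {B, E}, so the common attributes are not a superkey of either fragment. The join is lossy.

No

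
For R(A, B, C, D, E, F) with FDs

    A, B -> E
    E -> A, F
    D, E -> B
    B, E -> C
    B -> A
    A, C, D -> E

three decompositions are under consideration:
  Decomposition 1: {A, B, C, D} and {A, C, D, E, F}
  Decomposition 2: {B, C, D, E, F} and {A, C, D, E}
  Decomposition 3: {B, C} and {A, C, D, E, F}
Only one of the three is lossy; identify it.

Decomposition 1: common = {A, C, D}, closure = {A, B, C, D, E, F} → lossless.
Decomposition 2: common = {C, D, E}, closure = {A, B, C, D, E, F} → lossless.
Decomposition 3: common = {C}, closure = {C} → lossy.

Decomposition 3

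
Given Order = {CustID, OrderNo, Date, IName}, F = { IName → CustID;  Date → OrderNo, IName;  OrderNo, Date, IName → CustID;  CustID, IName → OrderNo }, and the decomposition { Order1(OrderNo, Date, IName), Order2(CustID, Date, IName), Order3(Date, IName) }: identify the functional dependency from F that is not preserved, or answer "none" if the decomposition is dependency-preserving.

none

IName → CustID lies within Order2.
Date → OrderNo, IName lies within Order1.
OrderNo, Date, IName → CustID: restricted closure across fragments reaches CustID.
CustID, IName → OrderNo: restricted closure across fragments reaches OrderNo.
Every dependency is enforceable on the fragments, so the decomposition is dependency-preserving.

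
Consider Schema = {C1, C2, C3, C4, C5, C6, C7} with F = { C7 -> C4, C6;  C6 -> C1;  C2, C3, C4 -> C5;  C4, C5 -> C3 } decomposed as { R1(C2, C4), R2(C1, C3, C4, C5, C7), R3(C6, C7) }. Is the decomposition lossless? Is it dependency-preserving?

lossy and not dependency-preserving

Lossless test (chase): Rows 2 and 3 agree on C7; apply C7→C4, C6 and equate their C4, C6 entries. Rows 2 and 3 agree on C6; apply C6→C1 and equate their C1 entries. No row becomes fully distinguished — the join is lossy.
Dependency preservation: the restricted closure of {C6} across the fragments never reaches {C1}, so C6 → C1 cannot be enforced without a join — not preserved.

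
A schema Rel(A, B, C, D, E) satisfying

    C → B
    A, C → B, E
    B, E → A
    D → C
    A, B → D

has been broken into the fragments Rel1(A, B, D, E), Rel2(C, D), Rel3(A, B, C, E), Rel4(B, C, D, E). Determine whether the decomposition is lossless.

Chase test. Columns are A, B, C, D, E; row i has aⱼ where attribute j ∈ Reli, else bᵢⱼ.
Initial tableau (one row per fragment):
  row 1: a1 a2 b13 a4 a5
  row 2: b21 b22 a3 a4 b25
  row 3: a1 a2 a3 b34 a5
  row 4: b41 a2 a3 a4 a5
Rows 2 and 3 agree on C; apply C→B and equate their B entries.
Rows 1 and 4 agree on B, E; apply B, E→A and equate their A entries.
Rows 1 and 2 agree on D; apply D→C and equate their C entries.
Rows 1 and 3 agree on A, B; apply A, B→D and equate their D entries.
Row 1 is now all distinguished symbols — the join is lossless.

Yes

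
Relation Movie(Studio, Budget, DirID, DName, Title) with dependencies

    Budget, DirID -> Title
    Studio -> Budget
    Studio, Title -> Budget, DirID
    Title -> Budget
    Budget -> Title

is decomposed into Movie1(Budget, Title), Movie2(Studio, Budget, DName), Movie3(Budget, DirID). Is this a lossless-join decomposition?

No

Chase test. Columns are Studio, Budget, DirID, DName, Title; row i has aⱼ where attribute j ∈ Moviei, else bᵢⱼ.
Initial tableau (one row per fragment):
  row 1: b11 a2 b13 b14 a5
  row 2: a1 a2 b23 a4 b25
  row 3: b31 a2 a3 b34 b35
Rows 1 and 2 agree on Budget; apply Budget→Title and equate their Title entries.
Rows 1 and 3 agree on Budget; apply Budget→Title and equate their Title entries.
No row becomes fully distinguished — the join is lossy.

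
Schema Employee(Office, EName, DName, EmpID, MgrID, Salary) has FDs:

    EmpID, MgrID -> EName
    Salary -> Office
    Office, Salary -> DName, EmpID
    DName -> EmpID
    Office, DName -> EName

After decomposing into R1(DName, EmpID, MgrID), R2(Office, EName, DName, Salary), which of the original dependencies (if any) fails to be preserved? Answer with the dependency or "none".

Check EmpID, MgrID → EName: no single fragment contains all of {EName, EmpID, MgrID}, and the restricted closure of {EmpID, MgrID} across the fragments never reaches {EName}.
Salary → Office is preserved.
Office, Salary → DName, EmpID is preserved.
DName → EmpID is preserved.
Office, DName → EName is preserved.

EmpID, MgrID -> EName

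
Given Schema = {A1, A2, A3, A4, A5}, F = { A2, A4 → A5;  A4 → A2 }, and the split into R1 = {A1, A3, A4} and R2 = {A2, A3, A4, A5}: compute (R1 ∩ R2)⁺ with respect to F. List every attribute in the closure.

R1 ∩ R2 = {A3, A4}.
A4 → A2 applies, adding A2
A2, A4 → A5 applies, adding A5
Closure: {A2, A3, A4, A5}.

A2, A3, A4, A5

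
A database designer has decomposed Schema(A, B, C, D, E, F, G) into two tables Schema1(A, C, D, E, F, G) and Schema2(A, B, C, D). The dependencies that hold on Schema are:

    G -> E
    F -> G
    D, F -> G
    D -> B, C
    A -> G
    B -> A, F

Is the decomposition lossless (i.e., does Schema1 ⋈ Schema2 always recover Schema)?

Yes

Common attributes: Schema1 ∩ Schema2 = {A, C, D}.
Closure of {A, C, D}: D → B, C applies, adding B; A → G applies, adding G; B → A, F applies, adding F; G → E applies, adding E. So (A, C, D)⁺ = {A, B, C, D, E, F, G}.
This closure contains every attribute of Schema1, so Schema1 ∩ Schema2 → Schema1. The join is lossless.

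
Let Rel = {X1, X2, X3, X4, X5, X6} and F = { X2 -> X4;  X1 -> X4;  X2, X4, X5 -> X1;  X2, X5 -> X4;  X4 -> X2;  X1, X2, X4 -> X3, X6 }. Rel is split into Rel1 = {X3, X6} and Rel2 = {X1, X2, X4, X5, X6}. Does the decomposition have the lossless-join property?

No

Common attributes: Rel1 ∩ Rel2 = {X6}.
No dependency enlarges {X6}, so (X6)⁺ = {X6}.
The closure contains neither all of Rel1 = {X3, X6} nor all of Rel2 = {X1, X2, X4, X5, X6}, so the common attributes are not a superkey of either fragment. The join is lossy.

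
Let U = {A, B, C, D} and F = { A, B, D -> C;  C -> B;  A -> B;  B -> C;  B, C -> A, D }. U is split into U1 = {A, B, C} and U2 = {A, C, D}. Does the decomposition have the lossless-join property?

Yes

Common attributes: U1 ∩ U2 = {A, C}.
Closure of {A, C}: C → B applies, adding B; B, C → A, D applies, adding D. So (A, C)⁺ = {A, B, C, D}.
This closure contains every attribute of U1, so U1 ∩ U2 → U1. The join is lossless.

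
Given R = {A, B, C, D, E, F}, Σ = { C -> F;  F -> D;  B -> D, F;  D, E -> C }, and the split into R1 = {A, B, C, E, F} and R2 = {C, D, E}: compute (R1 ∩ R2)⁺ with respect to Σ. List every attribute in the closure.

R1 ∩ R2 = {C, E}.
C → F applies, adding F
F → D applies, adding D
Closure: {C, D, E, F}.

C, D, E, F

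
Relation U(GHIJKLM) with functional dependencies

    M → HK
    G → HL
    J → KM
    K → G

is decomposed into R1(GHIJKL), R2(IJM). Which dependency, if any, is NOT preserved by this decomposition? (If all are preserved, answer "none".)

M → HK

Check M → HK: no single fragment contains all of {HKM}, and the restricted closure of {M} across the fragments never reaches {HK}.
G → HL is preserved.
J → KM is preserved.
K → G is preserved.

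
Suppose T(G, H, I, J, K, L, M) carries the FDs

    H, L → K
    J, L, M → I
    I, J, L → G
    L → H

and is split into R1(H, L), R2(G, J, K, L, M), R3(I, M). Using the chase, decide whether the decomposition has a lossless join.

Chase test. Columns are G, H, I, J, K, L, M; row i has aⱼ where attribute j ∈ Ri, else bᵢⱼ.
Initial tableau (one row per fragment):
  row 1: b11 a2 b13 b14 b15 a6 b17
  row 2: a1 b22 b23 a4 a5 a6 a7
  row 3: b31 b32 a3 b34 b35 b36 a7
Rows 1 and 2 agree on L; apply L→H and equate their H entries.
Rows 1 and 2 agree on H, L; apply H, L→K and equate their K entries.
No row becomes fully distinguished — the join is lossy.

No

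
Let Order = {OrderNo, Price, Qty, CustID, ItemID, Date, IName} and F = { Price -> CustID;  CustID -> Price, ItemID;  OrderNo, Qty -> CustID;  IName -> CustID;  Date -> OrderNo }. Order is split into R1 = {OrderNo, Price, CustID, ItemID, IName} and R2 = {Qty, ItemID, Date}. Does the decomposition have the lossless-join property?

Common attributes: R1 ∩ R2 = {ItemID}.
No dependency enlarges {ItemID}, so (ItemID)⁺ = {ItemID}.
The closure contains neither all of R1 = {OrderNo, Price, CustID, ItemID, IName} nor all of R2 = {Qty, ItemID, Date}, so the common attributes are not a superkey of either fragment. The join is lossy.

No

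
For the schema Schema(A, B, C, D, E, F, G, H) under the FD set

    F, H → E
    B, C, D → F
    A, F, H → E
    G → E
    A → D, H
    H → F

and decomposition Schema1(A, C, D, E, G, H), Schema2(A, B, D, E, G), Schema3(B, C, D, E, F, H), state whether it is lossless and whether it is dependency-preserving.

Lossless test (chase): Rows 1 and 2 agree on A; apply A→D, H and equate their D, H entries. Rows 1 and 2 agree on H; apply H→F and equate their F entries. Rows 1 and 3 agree on H; apply H→F and equate their F entries. No row becomes fully distinguished — the join is lossy.
Dependency preservation: A, F, H → E is not contained in any single fragment, but the restricted closure of its left-hand side across the fragments still reaches the right-hand side; the remaining FDs each lie inside some fragment. All dependencies are preserved.

lossy but dependency-preserving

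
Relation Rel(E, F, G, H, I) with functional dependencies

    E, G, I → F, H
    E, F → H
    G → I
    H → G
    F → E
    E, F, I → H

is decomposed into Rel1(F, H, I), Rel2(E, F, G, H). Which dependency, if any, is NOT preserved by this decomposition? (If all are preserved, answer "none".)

G → I

Check G → I: no single fragment contains all of {G, I}, and the restricted closure of {G} across the fragments never reaches {I}.
E, G, I → F, H is preserved.
E, F → H is preserved.
H → G is preserved.
F → E is preserved.
E, F, I → H is preserved.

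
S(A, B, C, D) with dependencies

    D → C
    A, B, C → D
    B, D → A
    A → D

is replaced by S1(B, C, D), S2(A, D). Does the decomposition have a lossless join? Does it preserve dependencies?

lossy and not dependency-preserving

Lossless test: (D)⁺ = {C, D}, which is a superkey of neither fragment — lossy.
Dependency preservation: the restricted closure of {B, D} across the fragments never reaches {A}, so B, D → A cannot be enforced without a join — not preserved.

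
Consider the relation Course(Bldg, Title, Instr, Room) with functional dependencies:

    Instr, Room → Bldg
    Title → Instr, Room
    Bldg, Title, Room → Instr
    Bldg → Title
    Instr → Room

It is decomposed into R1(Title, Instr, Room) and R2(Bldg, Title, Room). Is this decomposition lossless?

Common attributes: R1 ∩ R2 = {Title, Room}.
Closure of {Title, Room}: Title → Instr, Room applies, adding Instr; Instr, Room → Bldg applies, adding Bldg. So (Title, Room)⁺ = {Bldg, Title, Instr, Room}.
This closure contains every attribute of R1, so R1 ∩ R2 → R1. The join is lossless.

Yes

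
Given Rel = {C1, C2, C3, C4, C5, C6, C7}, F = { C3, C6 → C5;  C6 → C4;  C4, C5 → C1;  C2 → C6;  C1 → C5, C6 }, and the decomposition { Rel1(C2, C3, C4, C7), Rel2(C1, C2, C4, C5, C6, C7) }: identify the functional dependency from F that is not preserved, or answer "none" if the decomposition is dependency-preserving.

C3, C6 → C5

Check C3, C6 → C5: no single fragment contains all of {C3, C5, C6}, and the restricted closure of {C3, C6} across the fragments never reaches {C5}.
C6 → C4 is preserved.
C4, C5 → C1 is preserved.
C2 → C6 is preserved.
C1 → C5, C6 is preserved.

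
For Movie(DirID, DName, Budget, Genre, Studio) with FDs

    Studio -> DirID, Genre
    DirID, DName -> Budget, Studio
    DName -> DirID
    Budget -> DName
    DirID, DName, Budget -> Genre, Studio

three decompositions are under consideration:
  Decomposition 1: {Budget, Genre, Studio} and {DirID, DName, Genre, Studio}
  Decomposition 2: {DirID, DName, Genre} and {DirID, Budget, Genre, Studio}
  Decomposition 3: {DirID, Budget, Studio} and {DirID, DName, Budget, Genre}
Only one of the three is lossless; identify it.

Decomposition 1: common = {Genre, Studio}, closure = {DirID, Genre, Studio} → lossy.
Decomposition 2: common = {DirID, Genre}, closure = {DirID, Genre} → lossy.
Decomposition 3: common = {DirID, Budget}, closure = {DirID, DName, Budget, Genre, Studio} → lossless.

Decomposition 3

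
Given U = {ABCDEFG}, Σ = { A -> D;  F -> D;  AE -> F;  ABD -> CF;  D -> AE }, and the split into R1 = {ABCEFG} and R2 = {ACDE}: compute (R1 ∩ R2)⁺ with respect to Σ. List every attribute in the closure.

R1 ∩ R2 = {ACE}.
A → D applies, adding D
AE → F applies, adding F
Closure: {ACDEF}.

ACDEF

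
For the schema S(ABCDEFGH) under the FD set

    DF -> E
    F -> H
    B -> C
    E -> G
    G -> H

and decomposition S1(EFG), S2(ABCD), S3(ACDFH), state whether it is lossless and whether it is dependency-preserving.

lossy and not dependency-preserving

Lossless test (chase): Rows 1 and 3 agree on F; apply F→H and equate their H entries. No row becomes fully distinguished — the join is lossy.
Dependency preservation: the restricted closure of {DF} across the fragments never reaches {E}, so DF → E cannot be enforced without a join — not preserved.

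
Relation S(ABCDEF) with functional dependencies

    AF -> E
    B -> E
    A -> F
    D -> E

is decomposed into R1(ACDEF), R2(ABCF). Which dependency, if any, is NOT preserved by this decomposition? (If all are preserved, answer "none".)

B -> E

Check B → E: no single fragment contains all of {BE}, and the restricted closure of {B} across the fragments never reaches {E}.
AF → E is preserved.
A → F is preserved.
D → E is preserved.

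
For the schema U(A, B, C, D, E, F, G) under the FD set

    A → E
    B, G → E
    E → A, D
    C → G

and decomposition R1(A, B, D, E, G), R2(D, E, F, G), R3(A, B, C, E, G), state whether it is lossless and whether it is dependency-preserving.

Lossless test (chase): Rows 1 and 2 agree on E; apply E→A, D and equate their A, D entries. Rows 1 and 3 agree on E; apply E→A, D and equate their A, D entries. No row becomes fully distinguished — the join is lossy.
Dependency preservation: every FD's attributes lie within a single fragment, so each can be enforced locally — preserved.

lossy but dependency-preserving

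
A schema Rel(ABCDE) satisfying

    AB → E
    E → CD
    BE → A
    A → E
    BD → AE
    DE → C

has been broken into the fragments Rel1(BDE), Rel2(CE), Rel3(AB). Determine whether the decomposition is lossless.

Chase test. Columns are ABCDE; row i has aⱼ where attribute j ∈ Reli, else bᵢⱼ.
Initial tableau (one row per fragment):
  row 1: b11 a2 b13 a4 a5
  row 2: b21 b22 a3 b24 a5
  row 3: a1 a2 b33 b34 b35
Rows 1 and 2 agree on E; apply E→CD and equate their CD entries.
No row becomes fully distinguished — the join is lossy.

No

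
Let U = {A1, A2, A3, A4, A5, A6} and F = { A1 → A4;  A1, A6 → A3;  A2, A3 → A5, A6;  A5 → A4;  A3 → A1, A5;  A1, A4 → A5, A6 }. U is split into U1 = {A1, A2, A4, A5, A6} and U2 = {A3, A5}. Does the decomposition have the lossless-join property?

Common attributes: U1 ∩ U2 = {A5}.
Closure of {A5}: A5 → A4 applies, adding A4. So (A5)⁺ = {A4, A5}.
The closure contains neither all of U1 = {A1, A2, A4, A5, A6} nor all of U2 = {A3, A5}, so the common attributes are not a superkey of either fragment. The join is lossy.

No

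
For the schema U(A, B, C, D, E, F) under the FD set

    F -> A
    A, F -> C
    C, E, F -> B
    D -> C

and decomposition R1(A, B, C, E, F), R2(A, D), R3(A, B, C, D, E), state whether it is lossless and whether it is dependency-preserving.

Lossless test (chase): Rows 2 and 3 agree on D; apply D→C and equate their C entries. No row becomes fully distinguished — the join is lossy.
Dependency preservation: every FD's attributes lie within a single fragment, so each can be enforced locally — preserved.

lossy but dependency-preserving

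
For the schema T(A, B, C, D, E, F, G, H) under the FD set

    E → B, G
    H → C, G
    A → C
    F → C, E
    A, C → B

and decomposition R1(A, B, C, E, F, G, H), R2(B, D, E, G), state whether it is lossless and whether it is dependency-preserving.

Lossless test: (B, E, G)⁺ = {B, E, G}, which is a superkey of neither fragment — lossy.
Dependency preservation: every FD's attributes lie within a single fragment, so each can be enforced locally — preserved.

lossy but dependency-preserving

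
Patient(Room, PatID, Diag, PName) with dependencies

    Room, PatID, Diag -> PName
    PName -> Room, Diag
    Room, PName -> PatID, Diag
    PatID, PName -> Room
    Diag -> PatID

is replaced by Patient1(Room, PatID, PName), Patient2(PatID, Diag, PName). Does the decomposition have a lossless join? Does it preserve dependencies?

Lossless test: (PatID, PName)⁺ = {Room, PatID, Diag, PName}, which contains all of one fragment — lossless.
Dependency preservation: the restricted closure of {Room, PatID, Diag} across the fragments never reaches {PName}, so Room, PatID, Diag → PName cannot be enforced without a join — not preserved.

lossless but not dependency-preserving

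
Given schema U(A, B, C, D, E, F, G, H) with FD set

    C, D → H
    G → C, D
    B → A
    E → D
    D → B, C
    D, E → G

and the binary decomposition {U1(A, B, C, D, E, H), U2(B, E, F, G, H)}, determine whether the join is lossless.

Yes

Common attributes: U1 ∩ U2 = {B, E, H}.
Closure of {B, E, H}: B → A applies, adding A; E → D applies, adding D; D → B, C applies, adding C; D, E → G applies, adding G. So (B, E, H)⁺ = {A, B, C, D, E, G, H}.
This closure contains every attribute of U1, so U1 ∩ U2 → U1. The join is lossless.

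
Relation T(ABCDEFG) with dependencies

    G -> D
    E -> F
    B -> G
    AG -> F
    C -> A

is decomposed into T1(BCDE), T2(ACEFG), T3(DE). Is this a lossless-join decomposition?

Chase test. Columns are ABCDEFG; row i has aⱼ where attribute j ∈ Ti, else bᵢⱼ.
Initial tableau (one row per fragment):
  row 1: b11 a2 a3 a4 a5 b16 b17
  row 2: a1 b22 a3 b24 a5 a6 a7
  row 3: b31 b32 b33 a4 a5 b36 b37
Rows 1 and 2 agree on E; apply E→F and equate their F entries.
Rows 1 and 3 agree on E; apply E→F and equate their F entries.
Rows 1 and 2 agree on C; apply C→A and equate their A entries.
No row becomes fully distinguished — the join is lossy.

No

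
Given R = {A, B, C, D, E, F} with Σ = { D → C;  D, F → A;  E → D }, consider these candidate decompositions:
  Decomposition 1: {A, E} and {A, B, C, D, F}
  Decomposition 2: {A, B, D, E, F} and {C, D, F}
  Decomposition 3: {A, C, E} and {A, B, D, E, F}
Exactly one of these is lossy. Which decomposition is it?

Decomposition 1

Decomposition 1: common = {A}, closure = {A} → lossy.
Decomposition 2: common = {D, F}, closure = {A, C, D, F} → lossless.
Decomposition 3: common = {A, E}, closure = {A, C, D, E} → lossless.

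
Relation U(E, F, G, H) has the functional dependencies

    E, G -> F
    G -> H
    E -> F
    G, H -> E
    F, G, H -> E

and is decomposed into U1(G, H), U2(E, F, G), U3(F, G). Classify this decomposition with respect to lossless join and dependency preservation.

Lossless test (chase): Rows 1 and 2 agree on G; apply G→H and equate their H entries. Rows 1 and 3 agree on G; apply G→H and equate their H entries. Rows 1 and 2 agree on G, H; apply G, H→E and equate their E entries. Rows 1 and 3 agree on G, H; apply G, H→E and equate their E entries. Rows 1 and 2 agree on E, G; apply E, G→F and equate their F entries. Row 1 is now all distinguished symbols — the join is lossless.
Dependency preservation: G, H → E; F, G, H → E are not contained in any single fragment, but the restricted closure of each left-hand side across the fragments still reaches the right-hand side; the remaining FDs each lie inside some fragment. All dependencies are preserved.

lossless and dependency-preserving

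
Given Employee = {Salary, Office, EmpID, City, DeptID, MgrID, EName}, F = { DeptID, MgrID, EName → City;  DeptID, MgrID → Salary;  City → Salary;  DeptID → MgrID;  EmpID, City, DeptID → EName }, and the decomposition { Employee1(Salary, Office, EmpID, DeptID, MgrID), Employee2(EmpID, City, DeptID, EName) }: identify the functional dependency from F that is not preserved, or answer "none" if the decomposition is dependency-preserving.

Check City → Salary: no single fragment contains all of {Salary, City}, and the restricted closure of {City} across the fragments never reaches {Salary}.
DeptID, MgrID, EName → City is preserved.
DeptID, MgrID → Salary is preserved.
DeptID → MgrID is preserved.
EmpID, City, DeptID → EName is preserved.

City → Salary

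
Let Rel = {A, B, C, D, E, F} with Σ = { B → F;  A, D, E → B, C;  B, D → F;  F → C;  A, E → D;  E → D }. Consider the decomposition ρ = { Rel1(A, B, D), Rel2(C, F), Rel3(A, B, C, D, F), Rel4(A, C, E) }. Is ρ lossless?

Chase test. Columns are A, B, C, D, E, F; row i has aⱼ where attribute j ∈ Reli, else bᵢⱼ.
Initial tableau (one row per fragment):
  row 1: a1 a2 b13 a4 b15 b16
  row 2: b21 b22 a3 b24 b25 a6
  row 3: a1 a2 a3 a4 b35 a6
  row 4: a1 b42 a3 b44 a5 b46
Rows 1 and 3 agree on B; apply B→F and equate their F entries.
Rows 1 and 2 agree on F; apply F→C and equate their C entries.
No row becomes fully distinguished — the join is lossy.

No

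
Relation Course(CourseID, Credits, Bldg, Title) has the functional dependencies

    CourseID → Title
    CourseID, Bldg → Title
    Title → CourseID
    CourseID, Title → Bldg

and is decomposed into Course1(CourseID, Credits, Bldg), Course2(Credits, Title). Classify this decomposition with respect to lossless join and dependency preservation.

Lossless test: (Credits)⁺ = {Credits}, which is a superkey of neither fragment — lossy.
Dependency preservation: the restricted closure of {CourseID} across the fragments never reaches {Title}, so CourseID → Title cannot be enforced without a join — not preserved.

lossy and not dependency-preserving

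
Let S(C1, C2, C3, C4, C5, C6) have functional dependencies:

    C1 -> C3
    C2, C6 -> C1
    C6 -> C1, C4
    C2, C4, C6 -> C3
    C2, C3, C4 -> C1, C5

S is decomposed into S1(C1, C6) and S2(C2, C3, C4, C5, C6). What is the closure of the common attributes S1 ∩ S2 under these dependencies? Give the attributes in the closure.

S1 ∩ S2 = {C6}.
C6 → C1, C4 applies, adding C1, C4
C1 → C3 applies, adding C3
Closure: {C1, C3, C4, C6}.

C1, C3, C4, C6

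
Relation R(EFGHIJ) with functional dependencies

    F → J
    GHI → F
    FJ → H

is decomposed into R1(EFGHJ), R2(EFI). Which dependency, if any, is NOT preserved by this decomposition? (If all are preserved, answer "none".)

Check GHI → F: no single fragment contains all of {FGHI}, and the restricted closure of {GHI} across the fragments never reaches {F}.
F → J is preserved.
FJ → H is preserved.

GHI → F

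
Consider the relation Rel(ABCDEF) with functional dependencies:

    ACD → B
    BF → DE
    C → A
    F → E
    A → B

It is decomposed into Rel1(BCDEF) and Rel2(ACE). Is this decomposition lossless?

Common attributes: Rel1 ∩ Rel2 = {CE}.
Closure of {CE}: C → A applies, adding A; A → B applies, adding B. So (CE)⁺ = {ABCE}.
This closure contains every attribute of Rel2, so Rel1 ∩ Rel2 → Rel2. The join is lossless.

Yes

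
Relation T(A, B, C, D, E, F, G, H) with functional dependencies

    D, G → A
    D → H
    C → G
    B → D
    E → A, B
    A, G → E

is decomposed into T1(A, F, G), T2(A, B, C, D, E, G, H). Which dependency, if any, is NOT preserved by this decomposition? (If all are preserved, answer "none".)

none

D, G → A lies within T2.
D → H lies within T2.
C → G lies within T2.
B → D lies within T2.
E → A, B lies within T2.
A, G → E lies within T2.
Every dependency is enforceable on the fragments, so the decomposition is dependency-preserving.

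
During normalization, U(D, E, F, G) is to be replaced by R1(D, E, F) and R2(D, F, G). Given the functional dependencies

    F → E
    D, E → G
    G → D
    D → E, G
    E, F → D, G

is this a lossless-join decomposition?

Yes

Common attributes: R1 ∩ R2 = {D, F}.
Closure of {D, F}: F → E applies, adding E; D, E → G applies, adding G. So (D, F)⁺ = {D, E, F, G}.
This closure contains every attribute of R1, so R1 ∩ R2 → R1. The join is lossless.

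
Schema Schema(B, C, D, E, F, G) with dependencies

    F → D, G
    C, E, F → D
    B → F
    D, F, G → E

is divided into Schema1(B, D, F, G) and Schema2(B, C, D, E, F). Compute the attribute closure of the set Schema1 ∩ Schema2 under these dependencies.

Schema1 ∩ Schema2 = {B, D, F}.
F → D, G applies, adding G
D, F, G → E applies, adding E
Closure: {B, D, E, F, G}.

B, D, E, F, G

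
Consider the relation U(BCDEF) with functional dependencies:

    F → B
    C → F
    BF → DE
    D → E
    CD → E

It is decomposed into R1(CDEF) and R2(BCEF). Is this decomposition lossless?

Yes

Common attributes: R1 ∩ R2 = {CEF}.
Closure of {CEF}: F → B applies, adding B; BF → DE applies, adding D. So (CEF)⁺ = {BCDEF}.
This closure contains every attribute of R1, so R1 ∩ R2 → R1. The join is lossless.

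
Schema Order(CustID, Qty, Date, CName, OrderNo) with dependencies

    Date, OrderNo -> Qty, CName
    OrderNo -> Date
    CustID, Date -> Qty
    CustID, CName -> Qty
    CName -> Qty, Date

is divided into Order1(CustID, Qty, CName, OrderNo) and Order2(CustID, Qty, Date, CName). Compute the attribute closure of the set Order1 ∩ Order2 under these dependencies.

CustID, Qty, Date, CName

Order1 ∩ Order2 = {CustID, Qty, CName}.
CName → Qty, Date applies, adding Date
Closure: {CustID, Qty, Date, CName}.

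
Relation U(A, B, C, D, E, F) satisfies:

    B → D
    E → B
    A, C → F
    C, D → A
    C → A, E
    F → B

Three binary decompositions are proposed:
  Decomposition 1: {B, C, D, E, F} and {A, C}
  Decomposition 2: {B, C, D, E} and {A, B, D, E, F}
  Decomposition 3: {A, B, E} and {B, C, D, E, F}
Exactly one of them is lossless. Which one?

Decomposition 1

Decomposition 1: common = {C}, closure = {A, B, C, D, E, F} → lossless.
Decomposition 2: common = {B, D, E}, closure = {B, D, E} → lossy.
Decomposition 3: common = {B, E}, closure = {B, D, E} → lossy.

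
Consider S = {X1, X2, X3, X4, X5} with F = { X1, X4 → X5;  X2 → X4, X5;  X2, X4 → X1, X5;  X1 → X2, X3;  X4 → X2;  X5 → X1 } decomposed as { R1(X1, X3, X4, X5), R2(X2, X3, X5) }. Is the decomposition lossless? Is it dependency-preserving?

Lossless test: (X3, X5)⁺ = {X1, X2, X3, X4, X5}, which contains all of one fragment — lossless.
Dependency preservation: X2 → X4, X5; X2, X4 → X1, X5; X1 → X2, X3; X4 → X2 are not contained in any single fragment, but the restricted closure of each left-hand side across the fragments still reaches the right-hand side; the remaining FDs each lie inside some fragment. All dependencies are preserved.

lossless and dependency-preserving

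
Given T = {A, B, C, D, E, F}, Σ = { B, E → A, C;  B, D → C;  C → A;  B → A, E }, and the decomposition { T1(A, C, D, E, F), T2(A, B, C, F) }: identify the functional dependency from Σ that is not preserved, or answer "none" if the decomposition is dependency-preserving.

Check B → A, E: no single fragment contains all of {A, B, E}, and the restricted closure of {B} across the fragments never reaches {A, E}.
B, E → A, C is preserved.
B, D → C is preserved.
C → A is preserved.

B → A, E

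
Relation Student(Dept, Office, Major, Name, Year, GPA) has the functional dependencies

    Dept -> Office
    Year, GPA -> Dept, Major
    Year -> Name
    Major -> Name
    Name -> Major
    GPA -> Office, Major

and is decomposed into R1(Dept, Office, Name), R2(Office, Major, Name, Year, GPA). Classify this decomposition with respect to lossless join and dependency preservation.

lossy and not dependency-preserving

Lossless test: (Office, Name)⁺ = {Office, Major, Name}, which is a superkey of neither fragment — lossy.
Dependency preservation: the restricted closure of {Year, GPA} across the fragments never reaches {Dept, Major}, so Year, GPA → Dept, Major cannot be enforced without a join — not preserved.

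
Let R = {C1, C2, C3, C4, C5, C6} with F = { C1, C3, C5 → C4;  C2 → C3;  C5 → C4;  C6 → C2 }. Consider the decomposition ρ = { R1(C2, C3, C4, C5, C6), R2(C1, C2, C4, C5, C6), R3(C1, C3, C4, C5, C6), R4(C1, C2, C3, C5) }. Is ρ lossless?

Yes

Chase test. Columns are C1, C2, C3, C4, C5, C6; row i has aⱼ where attribute j ∈ Ri, else bᵢⱼ.
Initial tableau (one row per fragment):
  row 1: b11 a2 a3 a4 a5 a6
  row 2: a1 a2 b23 a4 a5 a6
  row 3: a1 b32 a3 a4 a5 a6
  row 4: a1 a2 a3 b44 a5 b46
Rows 3 and 4 agree on C1, C3, C5; apply C1, C3, C5→C4 and equate their C4 entries.
Rows 1 and 2 agree on C2; apply C2→C3 and equate their C3 entries.
Rows 1 and 3 agree on C6; apply C6→C2 and equate their C2 entries.
Row 2 is now all distinguished symbols — the join is lossless.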